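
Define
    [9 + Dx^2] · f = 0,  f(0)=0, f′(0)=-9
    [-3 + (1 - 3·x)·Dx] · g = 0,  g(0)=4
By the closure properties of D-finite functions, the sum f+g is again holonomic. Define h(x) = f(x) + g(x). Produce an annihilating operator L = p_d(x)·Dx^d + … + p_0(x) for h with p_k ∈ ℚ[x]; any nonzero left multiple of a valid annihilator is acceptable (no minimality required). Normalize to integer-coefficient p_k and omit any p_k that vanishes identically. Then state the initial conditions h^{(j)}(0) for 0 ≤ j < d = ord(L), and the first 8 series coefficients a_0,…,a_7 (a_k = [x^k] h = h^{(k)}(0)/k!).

f: a_k = 0, -9, 0, 27/2, 0, -243/40, 0, 729/560, …
g: a_k = 4, 12, 36, 108, 324, 972, 2916, 8748, …
L₀ := lclm(L_f,L_g); ord L₀ ≤ 2+1.
L = (-63 + 54·x - 81·x^2) + (9 - 45·x + 81·x^2 - 81·x^3)·Dx + (-7 + 6·x - 9·x^2)·Dx^2 + (1 - 5·x + 9·x^2 - 9·x^3)·Dx^3  (order 3).
h: a_k = 4, 3, 36, 243/2, 324, 38637/40, 2916, 4899609/560, …
ICs: h(0) = 4, h′(0) = 3, h′′(0) = 72.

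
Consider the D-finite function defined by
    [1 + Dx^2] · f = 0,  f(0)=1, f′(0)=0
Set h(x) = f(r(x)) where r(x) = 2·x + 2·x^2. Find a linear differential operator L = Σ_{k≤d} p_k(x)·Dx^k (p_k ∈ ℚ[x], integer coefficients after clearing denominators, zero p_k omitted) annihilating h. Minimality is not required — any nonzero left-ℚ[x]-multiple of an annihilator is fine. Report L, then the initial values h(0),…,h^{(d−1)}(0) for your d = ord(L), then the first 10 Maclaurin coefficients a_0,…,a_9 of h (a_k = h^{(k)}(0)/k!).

L = (4 + 24·x + 48·x^2 + 32·x^3) - 2·Dx + (1 + 2·x)·Dx^2  (order 2).
h: a_k = 1, 0, -2, -4, -4/3, 8/3, 176/45, 32/15, -208/315, -544/315, …
ICs: h(0) = 1, h′(0) = 0.

f: a_k = 1, 0, -1/2, 0, 1/24, 0, -1/720, 0, 1/40320, 0, …
h₀=f(r): pull back L_f along r ⇒ L₀.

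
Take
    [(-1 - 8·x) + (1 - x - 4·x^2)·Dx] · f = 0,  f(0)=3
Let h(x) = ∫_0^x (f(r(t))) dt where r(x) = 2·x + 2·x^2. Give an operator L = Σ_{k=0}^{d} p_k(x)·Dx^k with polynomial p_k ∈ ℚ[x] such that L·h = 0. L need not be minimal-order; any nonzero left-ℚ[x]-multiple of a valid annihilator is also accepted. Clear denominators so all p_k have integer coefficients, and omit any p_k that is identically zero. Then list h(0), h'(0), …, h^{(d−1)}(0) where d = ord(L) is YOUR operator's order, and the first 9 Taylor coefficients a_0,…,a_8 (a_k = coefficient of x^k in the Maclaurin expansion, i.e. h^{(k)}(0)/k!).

L = (2 + 36·x + 96·x^2 + 64·x^3)·Dx + (-1 + 2·x + 18·x^2 + 32·x^3 + 16·x^4)·Dx^2  (order 2).
h: a_k = 0, 3, 3, 22, 84, 420, 2076, 74520/7, 55728, …
ICs: h(0) = 0, h′(0) = 3.

f: a_k = 3, 3, 15, 27, 87, 195, 543, 1323, 3495, …
Substitute x→r, Dx→(1/r')Dx; clear ⇒ L₀.
h=∫₀ˣh₀: take L = L₀·Dx.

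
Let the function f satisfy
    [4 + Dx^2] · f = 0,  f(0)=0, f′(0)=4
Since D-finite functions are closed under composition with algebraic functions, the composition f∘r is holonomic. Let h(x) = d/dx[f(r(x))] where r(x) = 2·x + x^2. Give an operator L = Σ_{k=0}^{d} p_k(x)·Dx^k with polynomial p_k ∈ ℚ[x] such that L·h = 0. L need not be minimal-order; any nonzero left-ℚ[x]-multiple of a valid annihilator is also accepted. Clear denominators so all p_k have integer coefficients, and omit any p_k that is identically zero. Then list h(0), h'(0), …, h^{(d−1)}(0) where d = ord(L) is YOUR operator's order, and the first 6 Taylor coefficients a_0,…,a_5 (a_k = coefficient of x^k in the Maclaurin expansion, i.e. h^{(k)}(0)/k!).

f: a_k = 0, 4, 0, -8/3, 0, 8/15, …
h₀=f(r): pull back L_f along r ⇒ L₀.
Differentiate: ansatz ord ≤ ord L₀ ⇒ L.
L = (19 + 64·x + 96·x^2 + 64·x^3 + 16·x^4) + (-3 - 3·x)·Dx + (1 + 2·x + x^2)·Dx^2  (order 2).
h: a_k = 8, 8, -64, -128, 16/3, 240, …
ICs: h(0) = 8, h′(0) = 8.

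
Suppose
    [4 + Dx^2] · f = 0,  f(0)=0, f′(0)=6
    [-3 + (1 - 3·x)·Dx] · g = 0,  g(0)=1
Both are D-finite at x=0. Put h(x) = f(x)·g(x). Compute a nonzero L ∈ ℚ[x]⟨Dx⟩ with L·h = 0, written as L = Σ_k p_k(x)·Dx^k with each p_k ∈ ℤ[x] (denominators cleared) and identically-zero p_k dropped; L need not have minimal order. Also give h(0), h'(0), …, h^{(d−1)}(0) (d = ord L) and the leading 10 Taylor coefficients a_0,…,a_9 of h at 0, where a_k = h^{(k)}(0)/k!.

L = (-4 + 12·x) + 6·Dx + (-1 + 3·x)·Dx^2  (order 2).
h: a_k = 0, 6, 18, 50, 150, 2254/5, 6762/5, 425998/105, 425998/35, 4929406/135, …
ICs: h(0) = 0, h′(0) = 6.

f: a_k = 0, 6, 0, -4, 0, 4/5, 0, -8/105, 0, 4/945, …
g: a_k = 1, 3, 9, 27, 81, 243, 729, 2187, 6561, 19683, …
L₀ := L_f ⊗_s L_g (sym. prod.), ord ≤ 2.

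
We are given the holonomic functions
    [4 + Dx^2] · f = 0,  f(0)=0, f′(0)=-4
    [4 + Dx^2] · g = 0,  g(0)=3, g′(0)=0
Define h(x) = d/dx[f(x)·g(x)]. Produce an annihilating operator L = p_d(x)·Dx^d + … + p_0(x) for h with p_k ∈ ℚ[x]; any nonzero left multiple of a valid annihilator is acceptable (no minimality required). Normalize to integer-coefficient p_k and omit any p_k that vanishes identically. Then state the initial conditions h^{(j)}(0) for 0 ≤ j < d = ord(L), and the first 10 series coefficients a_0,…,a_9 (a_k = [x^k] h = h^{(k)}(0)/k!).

f: a_k = 0, -4, 0, 8/3, 0, -8/15, 0, 16/315, 0, -8/2835, …
g: a_k = 3, 0, -6, 0, 2, 0, -4/15, 0, 2/105, 0, …
h₀=f·g: eliminate ⇒ L₀, order ≤ 2·2.
Derive L from L₀ (diff closure).
L = 16 + Dx^2  (order 2).
h: a_k = -12, 0, 96, 0, -128, 0, 1024/15, 0, -2048/105, 0, …
ICs: h(0) = -12, h′(0) = 0.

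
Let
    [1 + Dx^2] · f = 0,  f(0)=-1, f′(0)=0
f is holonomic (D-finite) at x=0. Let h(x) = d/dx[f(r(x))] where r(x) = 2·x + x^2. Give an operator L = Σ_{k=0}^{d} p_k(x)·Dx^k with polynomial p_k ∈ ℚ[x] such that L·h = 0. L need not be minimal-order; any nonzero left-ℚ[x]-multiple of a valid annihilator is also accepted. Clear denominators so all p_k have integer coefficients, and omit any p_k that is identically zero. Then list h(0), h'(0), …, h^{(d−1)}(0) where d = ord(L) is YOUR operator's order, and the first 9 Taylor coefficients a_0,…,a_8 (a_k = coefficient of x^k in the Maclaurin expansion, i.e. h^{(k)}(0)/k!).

f: a_k = -1, 0, 1/2, 0, -1/24, 0, 1/720, 0, -1/40320, …
h₀=f(r): pull back L_f along r ⇒ L₀.
h₀' ⇒ L via d/dx closure of L₀.
L = (7 + 16·x + 24·x^2 + 16·x^3 + 4·x^4) + (-3 - 3·x)·Dx + (1 + 2·x + x^2)·Dx^2  (order 2).
h: a_k = 0, 4, 6, -2/3, -20/3, -82/15, -7/15, 719/315, 62/35, …
ICs: h(0) = 0, h′(0) = 4.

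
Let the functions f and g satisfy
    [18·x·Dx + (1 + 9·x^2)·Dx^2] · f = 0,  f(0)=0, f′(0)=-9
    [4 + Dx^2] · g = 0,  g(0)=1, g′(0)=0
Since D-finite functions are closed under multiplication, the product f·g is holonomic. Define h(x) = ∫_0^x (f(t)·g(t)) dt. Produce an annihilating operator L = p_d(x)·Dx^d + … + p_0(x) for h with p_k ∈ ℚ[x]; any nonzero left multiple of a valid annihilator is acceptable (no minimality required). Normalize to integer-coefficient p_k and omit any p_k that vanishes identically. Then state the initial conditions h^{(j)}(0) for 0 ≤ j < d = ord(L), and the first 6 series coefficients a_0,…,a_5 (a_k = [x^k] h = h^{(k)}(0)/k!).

f: a_k = 0, -9, 0, 27, 0, -729/5, …
g: a_k = 1, 0, -2, 0, 2/3, 0, …
L₀ := L_f ⊗_s L_g (sym. prod.), ord ≤ 4.
∫: right-multiply L₀ by Dx.
L = (2080 + 50256·x^2 + 89424·x^4 + 186624·x^6 + 419904·x^8)·Dx + (3168·x + 38880·x^3 + 139968·x^5 + 419904·x^7)·Dx^2 + (572 + 13788·x^2 + 33048·x^4 + 93312·x^6 + 209952·x^8)·Dx^3 + (792·x + 9720·x^3 + 34992·x^5 + 104976·x^7)·Dx^4 + (13 + 306·x^2 + 2673·x^4 + 11664·x^6 + 26244·x^8)·Dx^5  (order 5).
h: a_k = 0, 0, -9/2, 0, 45/4, 0, …
ICs: h(0) = 0, h′(0) = 0, h′′(0) = -9, h′′′(0) = 0, h′′′′(0) = 270.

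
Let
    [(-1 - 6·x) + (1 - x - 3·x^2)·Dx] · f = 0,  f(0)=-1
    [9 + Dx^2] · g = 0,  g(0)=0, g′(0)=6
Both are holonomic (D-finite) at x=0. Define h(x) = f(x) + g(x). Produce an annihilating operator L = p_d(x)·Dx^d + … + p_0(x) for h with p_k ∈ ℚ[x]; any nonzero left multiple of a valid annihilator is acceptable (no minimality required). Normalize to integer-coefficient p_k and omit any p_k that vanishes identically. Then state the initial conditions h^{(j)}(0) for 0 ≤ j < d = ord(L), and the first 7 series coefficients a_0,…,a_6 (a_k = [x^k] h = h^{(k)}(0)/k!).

L = (459 + 2916·x + 1539·x^2 + 3888·x^3 + 3645·x^4 + 4374·x^5) + (-153 + 153·x + 378·x^2 - 405·x^3 + 2187·x^5 + 2187·x^6)·Dx + (51 + 324·x + 171·x^2 + 432·x^3 + 405·x^4 + 486·x^5)·Dx^2 + (-17 + 17·x + 42·x^2 - 45·x^3 + 243·x^5 + 243·x^6)·Dx^3  (order 3).
h: a_k = -1, 5, -4, -16, -19, -719/20, -97, …
ICs: h(0) = -1, h′(0) = 5, h′′(0) = -8.

f: a_k = -1, -1, -4, -7, -19, -40, -97, …
g: a_k = 0, 6, 0, -9, 0, 81/20, 0, …
Sum ⇒ L₀ = lclm(L_f,L_g) in ℚ(x)⟨Dx⟩.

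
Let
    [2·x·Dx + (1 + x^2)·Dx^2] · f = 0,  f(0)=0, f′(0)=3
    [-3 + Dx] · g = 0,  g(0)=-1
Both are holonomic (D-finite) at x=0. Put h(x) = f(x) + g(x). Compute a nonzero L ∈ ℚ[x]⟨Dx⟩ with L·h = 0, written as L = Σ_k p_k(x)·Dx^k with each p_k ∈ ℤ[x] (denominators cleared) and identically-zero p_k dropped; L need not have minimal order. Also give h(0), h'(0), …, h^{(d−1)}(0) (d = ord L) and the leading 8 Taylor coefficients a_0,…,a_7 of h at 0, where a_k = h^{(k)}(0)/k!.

L = (6 - 18·x - 18·x^2 - 18·x^3)·Dx + (-11 - 12·x^2 - 9·x^4)·Dx^2 + (3 + 2·x + 6·x^2 + 2·x^3 + 3·x^4)·Dx^3  (order 3).
h: a_k = -1, 0, -9/2, -11/2, -27/8, -57/40, -81/80, -69/80, …
ICs: h(0) = -1, h′(0) = 0, h′′(0) = -9.

f: a_k = 0, 3, 0, -1, 0, 3/5, 0, -3/7, …
g: a_k = -1, -3, -9/2, -9/2, -27/8, -81/40, -81/80, -243/560, …
L₀ := lclm(L_f,L_g); ord L₀ ≤ 2+1.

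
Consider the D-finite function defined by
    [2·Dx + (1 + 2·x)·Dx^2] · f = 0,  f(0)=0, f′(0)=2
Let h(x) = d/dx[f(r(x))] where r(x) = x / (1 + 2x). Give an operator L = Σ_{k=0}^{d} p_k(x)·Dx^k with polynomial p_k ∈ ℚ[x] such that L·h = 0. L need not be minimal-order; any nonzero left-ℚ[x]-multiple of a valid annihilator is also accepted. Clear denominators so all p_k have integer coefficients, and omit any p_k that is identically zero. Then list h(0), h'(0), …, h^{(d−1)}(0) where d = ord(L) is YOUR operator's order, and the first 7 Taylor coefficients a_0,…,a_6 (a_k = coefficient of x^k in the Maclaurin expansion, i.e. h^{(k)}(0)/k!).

f: a_k = 0, 2, -2, 8/3, -4, 32/5, -32/3, …
Substitute x→r, Dx→(1/r')Dx; clear ⇒ L₀.
h=h₀': d/dx-closure on L₀ ⇒ L.
L = (6 + 16·x) + (1 + 6·x + 8·x^2)·Dx  (order 1).
h: a_k = 2, -12, 56, -240, 992, -4032, 16256, …
ICs: h(0) = 2.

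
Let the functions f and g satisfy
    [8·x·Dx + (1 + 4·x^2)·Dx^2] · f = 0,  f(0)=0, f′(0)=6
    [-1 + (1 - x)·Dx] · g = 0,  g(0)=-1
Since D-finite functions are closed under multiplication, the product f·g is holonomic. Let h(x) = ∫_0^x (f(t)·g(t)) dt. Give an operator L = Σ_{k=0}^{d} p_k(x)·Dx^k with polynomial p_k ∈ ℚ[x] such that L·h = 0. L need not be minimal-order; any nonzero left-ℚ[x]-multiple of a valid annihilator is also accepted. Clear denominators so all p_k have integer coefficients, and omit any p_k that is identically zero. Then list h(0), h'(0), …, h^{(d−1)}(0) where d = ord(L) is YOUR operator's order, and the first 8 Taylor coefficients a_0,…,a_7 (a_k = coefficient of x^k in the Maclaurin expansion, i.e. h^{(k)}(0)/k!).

L = 8·x·Dx + (2 - 8·x + 16·x^2)·Dx^2 + (-1 + x - 4·x^2 + 4·x^3)·Dx^3  (order 3).
h: a_k = 0, 0, -3, -2, 1/2, 2/5, -43/15, -86/35, …
ICs: h(0) = 0, h′(0) = 0, h′′(0) = -6.

f: a_k = 0, 6, 0, -8, 0, 96/5, 0, -384/7, …
g: a_k = -1, -1, -1, -1, -1, -1, -1, -1, …
h₀=f·g: eliminate ⇒ L₀, order ≤ 2·1.
Integrate: L := L₀·Dx.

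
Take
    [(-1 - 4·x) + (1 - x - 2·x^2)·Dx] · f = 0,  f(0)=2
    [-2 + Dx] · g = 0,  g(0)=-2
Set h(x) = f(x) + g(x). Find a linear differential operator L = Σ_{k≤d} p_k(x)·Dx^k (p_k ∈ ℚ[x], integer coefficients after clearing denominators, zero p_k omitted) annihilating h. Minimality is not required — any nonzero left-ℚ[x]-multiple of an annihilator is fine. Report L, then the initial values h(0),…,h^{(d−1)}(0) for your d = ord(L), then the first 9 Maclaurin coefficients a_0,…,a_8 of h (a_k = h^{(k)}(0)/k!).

f: a_k = 2, 2, 6, 10, 22, 42, 86, 170, 342, …
g: a_k = -2, -4, -4, -8/3, -4/3, -8/15, -8/45, -16/315, -4/315, …
h₀=f+g: left-lcm gives L₀, ord ≤ 2.
L = (-8 - 12·x - 72·x^2 - 32·x^3) + (2 + 20·x + 36·x^2 - 16·x^3 - 16·x^4)·Dx + (1 - 7·x + 16·x^3 + 8·x^4)·Dx^2  (order 2).
h: a_k = 0, -2, 2, 22/3, 62/3, 622/15, 3862/45, 53534/315, 107726/315, …
ICs: h(0) = 0, h′(0) = -2.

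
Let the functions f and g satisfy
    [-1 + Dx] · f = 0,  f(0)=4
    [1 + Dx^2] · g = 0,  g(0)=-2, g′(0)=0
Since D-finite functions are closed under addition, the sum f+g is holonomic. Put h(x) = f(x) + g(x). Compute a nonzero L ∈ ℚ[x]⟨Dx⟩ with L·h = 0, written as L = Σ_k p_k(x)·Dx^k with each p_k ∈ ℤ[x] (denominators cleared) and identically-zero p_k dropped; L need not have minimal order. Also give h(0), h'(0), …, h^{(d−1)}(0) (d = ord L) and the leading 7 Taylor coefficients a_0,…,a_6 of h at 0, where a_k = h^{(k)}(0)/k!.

L = -1 + Dx - Dx^2 + Dx^3  (order 3).
h: a_k = 2, 4, 3, 2/3, 1/12, 1/30, 1/120, …
ICs: h(0) = 2, h′(0) = 4, h′′(0) = 6.

f: a_k = 4, 4, 2, 2/3, 1/6, 1/30, 1/180, …
g: a_k = -2, 0, 1, 0, -1/12, 0, 1/360, …
h₀=f+g: left-lcm gives L₀, ord ≤ 3.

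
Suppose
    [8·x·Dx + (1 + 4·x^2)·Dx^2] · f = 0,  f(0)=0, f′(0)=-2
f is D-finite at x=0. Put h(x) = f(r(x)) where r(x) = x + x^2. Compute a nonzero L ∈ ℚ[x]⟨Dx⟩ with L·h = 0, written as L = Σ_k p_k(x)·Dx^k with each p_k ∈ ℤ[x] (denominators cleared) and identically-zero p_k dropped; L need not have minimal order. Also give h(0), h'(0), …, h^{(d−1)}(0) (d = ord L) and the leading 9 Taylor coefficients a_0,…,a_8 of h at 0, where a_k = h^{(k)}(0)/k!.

L = (-2 + 8·x + 32·x^2 + 48·x^3 + 24·x^4)·Dx + (1 + 2·x + 4·x^2 + 16·x^3 + 20·x^4 + 8·x^5)·Dx^2  (order 2).
h: a_k = 0, -2, -2, 8/3, 8, 8/5, -88/3, -320/7, 64, …
ICs: h(0) = 0, h′(0) = -2.

f: a_k = 0, -2, 0, 8/3, 0, -32/5, 0, 128/7, 0, …
f∘r: x↦r, Dx↦Dx/r' in L_f ⇒ L₀.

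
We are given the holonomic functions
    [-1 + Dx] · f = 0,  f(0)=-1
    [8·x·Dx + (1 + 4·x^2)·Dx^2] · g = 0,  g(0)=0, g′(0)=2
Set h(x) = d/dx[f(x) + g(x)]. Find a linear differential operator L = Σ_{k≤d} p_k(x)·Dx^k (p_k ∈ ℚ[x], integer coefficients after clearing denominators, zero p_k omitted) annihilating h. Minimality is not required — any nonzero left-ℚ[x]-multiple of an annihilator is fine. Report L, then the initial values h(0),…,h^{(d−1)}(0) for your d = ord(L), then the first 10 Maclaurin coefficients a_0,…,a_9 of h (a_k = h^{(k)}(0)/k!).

L = (8 - 8·x - 96·x^2 - 32·x^3) + (-9 + 88·x^2 - 16·x^4)·Dx + (1 + 8·x + 8·x^2 + 32·x^3 + 16·x^4)·Dx^2  (order 2).
h: a_k = 1, -1, -17/2, -1/6, 767/24, -1/120, -92161/720, -1/5040, 20643839/40320, -1/362880, …
ICs: h(0) = 1, h′(0) = -1.

f: a_k = -1, -1, -1/2, -1/6, -1/24, -1/120, -1/720, -1/5040, -1/40320, -1/362880, …
g: a_k = 0, 2, 0, -8/3, 0, 32/5, 0, -128/7, 0, 512/9, …
Sum ⇒ L₀ = lclm(L_f,L_g) in ℚ(x)⟨Dx⟩.
h₀' ⇒ L via d/dx closure of L₀.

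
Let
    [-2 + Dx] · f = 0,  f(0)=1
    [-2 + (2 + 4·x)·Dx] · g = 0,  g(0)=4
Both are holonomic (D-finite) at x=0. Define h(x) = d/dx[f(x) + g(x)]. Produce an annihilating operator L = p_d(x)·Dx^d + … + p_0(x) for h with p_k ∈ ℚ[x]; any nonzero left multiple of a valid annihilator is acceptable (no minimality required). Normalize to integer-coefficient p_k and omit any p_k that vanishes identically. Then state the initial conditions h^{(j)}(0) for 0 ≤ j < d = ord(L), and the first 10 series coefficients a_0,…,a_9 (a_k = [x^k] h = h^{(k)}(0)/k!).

L = (-10 - 8·x) + (-1 - 16·x - 16·x^2)·Dx + (3 + 10·x + 8·x^2)·Dx^2  (order 2).
h: a_k = 6, 0, 10, -22/3, 113/6, -929/30, 10427/180, -135071/1260, 2027153/10080, -34459169/90720, …
ICs: h(0) = 6, h′(0) = 0.

f: a_k = 1, 2, 2, 4/3, 2/3, 4/15, 4/45, 8/315, 2/315, 4/2835, …
g: a_k = 4, 4, -2, 2, -5/2, 7/2, -21/4, 33/4, -429/32, 715/32, …
f+g: L₀ = lclm(L_f,L_g), ord ≤ 1+1.
Derive L from L₀ (diff closure).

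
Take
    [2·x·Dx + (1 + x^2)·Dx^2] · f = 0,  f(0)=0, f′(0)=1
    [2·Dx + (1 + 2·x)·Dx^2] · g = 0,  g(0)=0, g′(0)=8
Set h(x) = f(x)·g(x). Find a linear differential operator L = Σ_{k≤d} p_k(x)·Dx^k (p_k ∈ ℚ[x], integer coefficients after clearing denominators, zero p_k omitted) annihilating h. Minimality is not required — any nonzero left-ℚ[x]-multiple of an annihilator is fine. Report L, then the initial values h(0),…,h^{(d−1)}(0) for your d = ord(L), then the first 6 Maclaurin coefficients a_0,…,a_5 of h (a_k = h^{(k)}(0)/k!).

f: a_k = 0, 1, 0, -1/3, 0, 1/5, …
g: a_k = 0, 8, -8, 32/3, -16, 128/5, …
L₀ := L_f ⊗_s L_g (sym. prod.), ord ≤ 4.
L = (24 + 80·x + 88·x^2 + 240·x^3 + 240·x^4 + 208·x^5 + 16·x^7)·Dx + (12 + 80·x + 332·x^2 + 608·x^3 + 880·x^4 + 744·x^5 + 560·x^6 + 24·x^7 + 56·x^8)·Dx^2 + (12 + 52·x + 168·x^2 + 372·x^3 + 516·x^4 + 564·x^5 + 384·x^6 + 276·x^7 + 24·x^8 + 32·x^9)·Dx^3 + (2 + 12·x + 34·x^2 + 64·x^3 + 87·x^4 + 96·x^5 + 84·x^6 + 48·x^7 + 33·x^8 + 4·x^9 + 4·x^10)·Dx^4  (order 4).
h: a_k = 0, 0, 8, -8, 8, -40/3, …
ICs: h(0) = 0, h′(0) = 0, h′′(0) = 16, h′′′(0) = -48.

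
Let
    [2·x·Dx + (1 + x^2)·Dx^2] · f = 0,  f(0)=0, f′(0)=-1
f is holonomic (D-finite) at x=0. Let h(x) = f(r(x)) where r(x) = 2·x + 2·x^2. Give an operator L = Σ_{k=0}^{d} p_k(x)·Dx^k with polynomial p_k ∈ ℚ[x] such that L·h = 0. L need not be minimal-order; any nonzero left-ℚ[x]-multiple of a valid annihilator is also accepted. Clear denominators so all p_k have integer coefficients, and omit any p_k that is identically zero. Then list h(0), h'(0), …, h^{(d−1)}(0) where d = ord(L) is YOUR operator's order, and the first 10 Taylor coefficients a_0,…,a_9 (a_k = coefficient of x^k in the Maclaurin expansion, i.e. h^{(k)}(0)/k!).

L = (-2 + 8·x + 32·x^2 + 48·x^3 + 24·x^4)·Dx + (1 + 2·x + 4·x^2 + 16·x^3 + 20·x^4 + 8·x^5)·Dx^2  (order 2).
h: a_k = 0, -2, -2, 8/3, 8, 8/5, -88/3, -320/7, 64, 2656/9, …
ICs: h(0) = 0, h′(0) = -2.

f: a_k = 0, -1, 0, 1/3, 0, -1/5, 0, 1/7, 0, -1/9, …
f∘r: x↦r, Dx↦Dx/r' in L_f ⇒ L₀.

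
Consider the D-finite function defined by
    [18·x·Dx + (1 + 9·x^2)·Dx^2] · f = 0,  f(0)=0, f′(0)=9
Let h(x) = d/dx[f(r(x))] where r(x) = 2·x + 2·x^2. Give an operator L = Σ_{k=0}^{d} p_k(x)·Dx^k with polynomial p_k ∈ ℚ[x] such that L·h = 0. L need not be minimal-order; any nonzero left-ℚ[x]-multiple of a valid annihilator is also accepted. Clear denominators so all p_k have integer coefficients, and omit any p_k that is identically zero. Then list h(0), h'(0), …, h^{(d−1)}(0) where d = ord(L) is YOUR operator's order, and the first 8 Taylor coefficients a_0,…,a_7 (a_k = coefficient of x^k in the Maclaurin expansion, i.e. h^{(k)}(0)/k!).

f: a_k = 0, 9, 0, -27, 0, 729/5, 0, -6561/7, …
f∘r: x↦r, Dx↦Dx/r' in L_f ⇒ L₀.
Differentiate: ansatz ord ≤ ord L₀ ⇒ L.
L = (-2 + 72·x + 288·x^2 + 432·x^3 + 216·x^4) + (1 + 2·x + 36·x^2 + 144·x^3 + 180·x^4 + 72·x^5)·Dx  (order 1).
h: a_k = 18, 36, -648, -2592, 20088, 138672, -513216, -6345216, …
ICs: h(0) = 18.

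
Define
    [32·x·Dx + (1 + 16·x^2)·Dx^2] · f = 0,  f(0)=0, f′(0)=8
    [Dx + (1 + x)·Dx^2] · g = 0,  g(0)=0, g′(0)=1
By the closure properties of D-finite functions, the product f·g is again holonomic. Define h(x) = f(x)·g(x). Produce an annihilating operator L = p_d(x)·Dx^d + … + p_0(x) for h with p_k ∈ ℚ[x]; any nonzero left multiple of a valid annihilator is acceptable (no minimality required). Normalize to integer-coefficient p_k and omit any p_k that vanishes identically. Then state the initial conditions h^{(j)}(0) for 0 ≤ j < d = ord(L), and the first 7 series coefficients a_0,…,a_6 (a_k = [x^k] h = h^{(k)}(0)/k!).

L = (4224 + 8384·x + 204800·x^2 + 531456·x^3 + 491520·x^4 + 212992·x^5 + 262144·x^7)·Dx + (4098 + 28864·x + 258368·x^2 + 1045504·x^3 + 1798144·x^4 + 1523712·x^5 + 573440·x^6 + 786432·x^7 + 917504·x^8)·Dx^2 + (132 + 8644·x + 37632·x^2 + 196032·x^3 + 614400·x^4 + 955392·x^5 + 786432·x^6 + 540672·x^7 + 786432·x^8 + 524288·x^9)·Dx^3 + (65 + 258·x + 2497·x^2 + 8576·x^3 + 30336·x^4 + 76800·x^5 + 118272·x^6 + 98304·x^7 + 98304·x^8 + 131072·x^9 + 65536·x^10)·Dx^4  (order 4).
h: a_k = 0, 0, 8, -4, -40, 58/3, 17864/45, …
ICs: h(0) = 0, h′(0) = 0, h′′(0) = 16, h′′′(0) = -24.

f: a_k = 0, 8, 0, -128/3, 0, 2048/5, 0, …
g: a_k = 0, 1, -1/2, 1/3, -1/4, 1/5, -1/6, …
L₀ := L_f ⊗_s L_g (sym. prod.), ord ≤ 4.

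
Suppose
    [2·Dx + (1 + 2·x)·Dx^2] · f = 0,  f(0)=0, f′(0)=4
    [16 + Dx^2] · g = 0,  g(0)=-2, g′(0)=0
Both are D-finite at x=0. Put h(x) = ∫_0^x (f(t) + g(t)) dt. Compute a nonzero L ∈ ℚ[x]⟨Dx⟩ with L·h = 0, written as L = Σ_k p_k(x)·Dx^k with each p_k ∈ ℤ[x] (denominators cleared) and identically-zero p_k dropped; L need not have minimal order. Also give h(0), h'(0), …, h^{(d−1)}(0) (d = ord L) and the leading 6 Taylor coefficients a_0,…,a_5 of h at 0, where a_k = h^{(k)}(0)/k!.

L = (160 + 256·x + 256·x^2)·Dx^2 + (48 + 224·x + 384·x^2 + 256·x^3)·Dx^3 + (10 + 16·x + 16·x^2)·Dx^4 + (3 + 14·x + 24·x^2 + 16·x^3)·Dx^5  (order 5).
h: a_k = 0, -2, 2, 4, 4/3, -88/15, …
ICs: h(0) = 0, h′(0) = -2, h′′(0) = 4, h′′′(0) = 24, h′′′′(0) = 32.

f: a_k = 0, 4, -4, 16/3, -8, 64/5, …
g: a_k = -2, 0, 16, 0, -64/3, 0, …
h₀=f+g: left-lcm gives L₀, ord ≤ 4.
h=∫h₀ ⇒ L = L₀·Dx.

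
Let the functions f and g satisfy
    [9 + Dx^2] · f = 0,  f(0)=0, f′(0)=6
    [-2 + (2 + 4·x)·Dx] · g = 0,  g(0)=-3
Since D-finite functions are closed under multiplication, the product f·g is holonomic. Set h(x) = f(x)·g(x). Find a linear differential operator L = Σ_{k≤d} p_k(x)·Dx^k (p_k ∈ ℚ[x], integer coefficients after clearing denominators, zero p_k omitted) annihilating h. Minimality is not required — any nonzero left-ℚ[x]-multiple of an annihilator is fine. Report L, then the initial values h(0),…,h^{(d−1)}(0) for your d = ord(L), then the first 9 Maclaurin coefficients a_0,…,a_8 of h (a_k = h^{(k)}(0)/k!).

L = (12 + 36·x + 36·x^2) + (-2 - 4·x)·Dx + (1 + 4·x + 4·x^2)·Dx^2  (order 2).
h: a_k = 0, -18, -18, 36, 18, -72/5, -72/5, 108/7, -594/35, …
ICs: h(0) = 0, h′(0) = -18.

f: a_k = 0, 6, 0, -9, 0, 81/20, 0, -243/280, 0, …
g: a_k = -3, -3, 3/2, -3/2, 15/8, -21/8, 63/16, -99/16, 1287/128, …
Product ⇒ symmetric product L₀, ord ≤ 2.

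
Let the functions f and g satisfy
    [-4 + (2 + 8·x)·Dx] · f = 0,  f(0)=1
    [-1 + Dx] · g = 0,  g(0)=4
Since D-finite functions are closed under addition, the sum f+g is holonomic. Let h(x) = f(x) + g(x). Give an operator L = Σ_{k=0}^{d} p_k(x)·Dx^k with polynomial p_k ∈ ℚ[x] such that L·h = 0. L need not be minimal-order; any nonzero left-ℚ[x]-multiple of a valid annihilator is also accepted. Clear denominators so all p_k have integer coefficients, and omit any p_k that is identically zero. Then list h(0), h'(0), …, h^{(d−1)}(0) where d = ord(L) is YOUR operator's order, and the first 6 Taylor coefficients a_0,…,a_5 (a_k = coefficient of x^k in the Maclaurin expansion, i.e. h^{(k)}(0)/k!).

L = (6 + 8·x) + (-5 - 8·x - 16·x^2)·Dx + (-1 + 16·x^2)·Dx^2  (order 2).
h: a_k = 5, 6, 0, 14/3, -59/6, 841/30, …
ICs: h(0) = 5, h′(0) = 6.

f: a_k = 1, 2, -2, 4, -10, 28, …
g: a_k = 4, 4, 2, 2/3, 1/6, 1/30, …
Weyl lclm of L_f,L_g ⇒ L₀ (ord ≤ 2).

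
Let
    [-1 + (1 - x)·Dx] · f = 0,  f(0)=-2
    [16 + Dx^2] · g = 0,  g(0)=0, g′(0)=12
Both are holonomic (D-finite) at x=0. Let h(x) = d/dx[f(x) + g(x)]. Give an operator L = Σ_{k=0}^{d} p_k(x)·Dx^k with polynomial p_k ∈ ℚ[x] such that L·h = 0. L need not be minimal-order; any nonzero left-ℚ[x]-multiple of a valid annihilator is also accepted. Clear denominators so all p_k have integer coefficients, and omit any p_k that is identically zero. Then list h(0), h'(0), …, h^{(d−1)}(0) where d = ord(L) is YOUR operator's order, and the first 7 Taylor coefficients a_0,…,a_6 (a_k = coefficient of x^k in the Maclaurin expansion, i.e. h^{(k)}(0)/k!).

L = (448 - 512·x + 256·x^2) + (-176 + 432·x - 384·x^2 + 128·x^3)·Dx + (28 - 32·x + 16·x^2)·Dx^2 + (-11 + 27·x - 24·x^2 + 8·x^3)·Dx^3  (order 3).
h: a_k = 10, -4, -102, -8, 118, -12, -1234/15, …
ICs: h(0) = 10, h′(0) = -4, h′′(0) = -204.

f: a_k = -2, -2, -2, -2, -2, -2, -2, …
g: a_k = 0, 12, 0, -32, 0, 128/5, 0, …
Sum ⇒ L₀ = lclm(L_f,L_g) in ℚ(x)⟨Dx⟩.
Derive L from L₀ (diff closure).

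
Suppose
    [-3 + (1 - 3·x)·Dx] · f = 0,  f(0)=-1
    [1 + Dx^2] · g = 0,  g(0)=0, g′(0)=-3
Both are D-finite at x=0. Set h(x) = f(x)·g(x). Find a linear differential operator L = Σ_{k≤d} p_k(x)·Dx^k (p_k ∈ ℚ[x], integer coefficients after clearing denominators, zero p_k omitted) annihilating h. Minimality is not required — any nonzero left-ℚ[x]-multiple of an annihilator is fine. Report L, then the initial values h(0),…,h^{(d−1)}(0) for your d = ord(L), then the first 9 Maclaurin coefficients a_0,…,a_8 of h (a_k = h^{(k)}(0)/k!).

L = (-1 + 3·x) + 6·Dx + (-1 + 3·x)·Dx^2  (order 2).
h: a_k = 0, 3, 9, 53/2, 159/2, 9541/40, 28623/40, 3606497/1680, 3606497/560, …
ICs: h(0) = 0, h′(0) = 3.

f: a_k = -1, -3, -9, -27, -81, -243, -729, -2187, -6561, …
g: a_k = 0, -3, 0, 1/2, 0, -1/40, 0, 1/1680, 0, …
Sym-product of L_f,L_g gives L₀ (≤ ord 2).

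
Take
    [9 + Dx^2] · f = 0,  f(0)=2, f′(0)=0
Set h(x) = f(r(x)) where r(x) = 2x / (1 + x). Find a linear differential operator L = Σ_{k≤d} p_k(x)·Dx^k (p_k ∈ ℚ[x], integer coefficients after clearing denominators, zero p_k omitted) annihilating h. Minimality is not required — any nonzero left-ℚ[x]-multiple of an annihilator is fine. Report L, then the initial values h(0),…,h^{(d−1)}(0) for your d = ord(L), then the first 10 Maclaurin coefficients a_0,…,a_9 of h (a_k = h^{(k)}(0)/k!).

L = 36 + (2 + 6·x + 6·x^2 + 2·x^3)·Dx + (1 + 4·x + 6·x^2 + 4·x^3 + x^4)·Dx^2  (order 2).
h: a_k = 2, 0, -36, 72, 0, -288, 3852/5, -5832/5, 6228/7, 29088/35, …
ICs: h(0) = 2, h′(0) = 0.

f: a_k = 2, 0, -9, 0, 27/4, 0, -81/40, 0, 729/2240, 0, …
L₀ from L_f via x↦r, Dx↦r'^{-1}Dx.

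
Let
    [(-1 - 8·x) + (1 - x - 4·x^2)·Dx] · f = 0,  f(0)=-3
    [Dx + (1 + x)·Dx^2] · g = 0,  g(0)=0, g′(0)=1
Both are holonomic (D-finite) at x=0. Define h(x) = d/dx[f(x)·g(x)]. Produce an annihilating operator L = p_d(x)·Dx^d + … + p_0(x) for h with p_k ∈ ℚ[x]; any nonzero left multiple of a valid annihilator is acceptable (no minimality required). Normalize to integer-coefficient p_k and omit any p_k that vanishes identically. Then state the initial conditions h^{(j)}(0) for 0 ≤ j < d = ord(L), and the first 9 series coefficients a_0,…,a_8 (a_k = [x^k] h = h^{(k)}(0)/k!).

L = (236 + 648·x + 576·x^2) + (25 + 277·x + 672·x^2 + 448·x^3)·Dx + (-9 - 16·x + 45·x^2 + 116·x^3 + 64·x^4)·Dx^2  (order 2).
h: a_k = -3, -3, -87/2, -79, -1567/4, -9411/10, -13179/4, -307357/35, -7511493/280, …
ICs: h(0) = -3, h′(0) = -3.

f: a_k = -3, -3, -15, -27, -87, -195, -543, -1323, -3495, …
g: a_k = 0, 1, -1/2, 1/3, -1/4, 1/5, -1/6, 1/7, -1/8, …
Sym-product of L_f,L_g gives L₀ (≤ ord 2).
Differentiate: ansatz ord ≤ ord L₀ ⇒ L.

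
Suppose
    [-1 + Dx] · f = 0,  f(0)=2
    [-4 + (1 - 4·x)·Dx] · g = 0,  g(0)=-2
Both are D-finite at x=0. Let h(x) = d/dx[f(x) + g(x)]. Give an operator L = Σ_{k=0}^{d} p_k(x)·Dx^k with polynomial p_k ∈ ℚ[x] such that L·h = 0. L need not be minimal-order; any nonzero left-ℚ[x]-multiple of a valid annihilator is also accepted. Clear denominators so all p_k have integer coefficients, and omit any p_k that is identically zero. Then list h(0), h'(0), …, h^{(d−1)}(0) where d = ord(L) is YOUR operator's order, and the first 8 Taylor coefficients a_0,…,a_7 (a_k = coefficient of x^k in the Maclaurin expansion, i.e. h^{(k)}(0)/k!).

L = (88 + 32·x) + (-95 - 8·x + 16·x^2)·Dx + (7 - 24·x - 16·x^2)·Dx^2  (order 2).
h: a_k = -6, -62, -383, -6143/3, -122879/12, -2949119/60, -82575359/360, -2642411519/2520, …
ICs: h(0) = -6, h′(0) = -62.

f: a_k = 2, 2, 1, 1/3, 1/12, 1/60, 1/360, 1/2520, …
g: a_k = -2, -8, -32, -128, -512, -2048, -8192, -32768, …
f+g: L₀ = lclm(L_f,L_g), ord ≤ 1+1.
Differentiate: ansatz ord ≤ ord L₀ ⇒ L.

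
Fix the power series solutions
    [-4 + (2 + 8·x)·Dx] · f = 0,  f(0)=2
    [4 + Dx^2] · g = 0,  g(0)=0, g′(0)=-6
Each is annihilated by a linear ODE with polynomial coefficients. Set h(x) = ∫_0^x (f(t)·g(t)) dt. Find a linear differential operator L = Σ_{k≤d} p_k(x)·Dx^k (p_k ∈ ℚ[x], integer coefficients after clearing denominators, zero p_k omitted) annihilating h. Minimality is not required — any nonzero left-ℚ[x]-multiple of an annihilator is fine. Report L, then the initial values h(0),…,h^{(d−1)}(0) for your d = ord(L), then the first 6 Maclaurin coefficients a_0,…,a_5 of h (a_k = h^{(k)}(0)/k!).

L = (16 + 32·x + 64·x^2)·Dx + (-4 - 16·x)·Dx^2 + (1 + 8·x + 16·x^2)·Dx^3  (order 3).
h: a_k = 0, 0, -6, -8, 8, -32/5, …
ICs: h(0) = 0, h′(0) = 0, h′′(0) = -12.

f: a_k = 2, 4, -4, 8, -20, 56, …
g: a_k = 0, -6, 0, 4, 0, -4/5, …
Sym-product of L_f,L_g gives L₀ (≤ ord 2).
∫: right-multiply L₀ by Dx.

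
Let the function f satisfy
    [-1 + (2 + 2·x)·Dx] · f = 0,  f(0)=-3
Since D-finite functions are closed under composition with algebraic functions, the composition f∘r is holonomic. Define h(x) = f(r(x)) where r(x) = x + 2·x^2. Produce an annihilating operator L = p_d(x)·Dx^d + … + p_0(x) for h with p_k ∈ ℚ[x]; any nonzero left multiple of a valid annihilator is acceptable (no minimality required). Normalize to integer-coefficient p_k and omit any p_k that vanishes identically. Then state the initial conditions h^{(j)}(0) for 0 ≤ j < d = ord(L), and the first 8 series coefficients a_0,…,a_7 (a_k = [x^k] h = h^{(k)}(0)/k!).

f: a_k = -3, -3/2, 3/8, -3/16, 15/128, -21/256, 63/1024, -99/2048, …
Substitute x→r, Dx→(1/r')Dx; clear ⇒ L₀.
L = (-1 - 4·x) + (2 + 2·x + 4·x^2)·Dx  (order 1).
h: a_k = -3, -3/2, -21/8, 21/16, 63/128, -357/256, 567/1024, 2373/2048, …
ICs: h(0) = -3.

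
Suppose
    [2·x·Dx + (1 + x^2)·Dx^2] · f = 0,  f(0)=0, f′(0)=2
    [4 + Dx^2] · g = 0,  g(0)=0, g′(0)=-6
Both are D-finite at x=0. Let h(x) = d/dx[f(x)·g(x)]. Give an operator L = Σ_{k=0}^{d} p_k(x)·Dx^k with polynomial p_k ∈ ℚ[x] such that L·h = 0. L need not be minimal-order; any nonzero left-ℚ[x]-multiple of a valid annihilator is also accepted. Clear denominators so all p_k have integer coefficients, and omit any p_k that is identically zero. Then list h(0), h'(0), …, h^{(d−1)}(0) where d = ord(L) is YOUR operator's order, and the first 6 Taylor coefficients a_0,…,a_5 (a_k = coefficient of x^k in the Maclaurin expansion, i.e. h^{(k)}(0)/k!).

f: a_k = 0, 2, 0, -2/3, 0, 2/5, …
g: a_k = 0, -6, 0, 4, 0, -4/5, …
h₀=f·g: eliminate ⇒ L₀, order ≤ 2·2.
h=h₀': d/dx-closure on L₀ ⇒ L.
L = (512 + 1824·x^2 + 2768·x^4 + 1920·x^6 + 912·x^8 + 320·x^10 + 64·x^12) + (248·x + 944·x^3 + 1240·x^5 + 800·x^7 + 320·x^9 + 64·x^11)·Dx + (168 + 652·x^2 + 1080·x^4 + 892·x^6 + 488·x^8 + 176·x^10 + 32·x^12)·Dx^2 + (62·x + 236·x^3 + 310·x^5 + 200·x^7 + 80·x^9 + 16·x^11)·Dx^3 + (10 + 49·x^2 + 97·x^4 + 103·x^6 + 65·x^8 + 24·x^10 + 4·x^12)·Dx^4  (order 4).
h: a_k = 0, -24, 0, 48, 0, -40, …
ICs: h(0) = 0, h′(0) = -24, h′′(0) = 0, h′′′(0) = 288.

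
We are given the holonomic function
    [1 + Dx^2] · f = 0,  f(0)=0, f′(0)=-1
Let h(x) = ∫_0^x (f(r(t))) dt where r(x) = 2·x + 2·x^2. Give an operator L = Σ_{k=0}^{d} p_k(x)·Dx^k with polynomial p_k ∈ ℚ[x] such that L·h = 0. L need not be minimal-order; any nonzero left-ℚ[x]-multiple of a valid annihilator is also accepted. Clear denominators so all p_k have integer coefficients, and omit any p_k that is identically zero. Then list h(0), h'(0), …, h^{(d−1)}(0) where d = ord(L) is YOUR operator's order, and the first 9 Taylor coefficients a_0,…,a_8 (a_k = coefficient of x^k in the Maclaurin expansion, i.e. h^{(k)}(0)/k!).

L = (4 + 24·x + 48·x^2 + 32·x^3)·Dx - 2·Dx^2 + (1 + 2·x)·Dx^3  (order 3).
h: a_k = 0, 0, -1, -2/3, 1/3, 4/5, 28/45, 0, -104/315, …
ICs: h(0) = 0, h′(0) = 0, h′′(0) = -2.

f: a_k = 0, -1, 0, 1/6, 0, -1/120, 0, 1/5040, 0, …
f∘r: x↦r, Dx↦Dx/r' in L_f ⇒ L₀.
∫: right-multiply L₀ by Dx.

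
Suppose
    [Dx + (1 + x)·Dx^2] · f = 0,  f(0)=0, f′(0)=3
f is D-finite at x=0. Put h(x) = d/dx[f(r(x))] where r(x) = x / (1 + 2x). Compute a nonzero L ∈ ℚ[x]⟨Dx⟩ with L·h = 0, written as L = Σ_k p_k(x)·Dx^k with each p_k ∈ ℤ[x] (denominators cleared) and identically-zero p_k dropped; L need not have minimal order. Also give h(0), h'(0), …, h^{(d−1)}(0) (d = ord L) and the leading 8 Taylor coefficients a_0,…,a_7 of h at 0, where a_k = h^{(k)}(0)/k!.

L = (5 + 12·x) + (1 + 5·x + 6·x^2)·Dx  (order 1).
h: a_k = 3, -15, 57, -195, 633, -1995, 6177, -18915, …
ICs: h(0) = 3.

f: a_k = 0, 3, -3/2, 1, -3/4, 3/5, -1/2, 3/7, …
Substitute x→r, Dx→(1/r')Dx; clear ⇒ L₀.
Derive L from L₀ (diff closure).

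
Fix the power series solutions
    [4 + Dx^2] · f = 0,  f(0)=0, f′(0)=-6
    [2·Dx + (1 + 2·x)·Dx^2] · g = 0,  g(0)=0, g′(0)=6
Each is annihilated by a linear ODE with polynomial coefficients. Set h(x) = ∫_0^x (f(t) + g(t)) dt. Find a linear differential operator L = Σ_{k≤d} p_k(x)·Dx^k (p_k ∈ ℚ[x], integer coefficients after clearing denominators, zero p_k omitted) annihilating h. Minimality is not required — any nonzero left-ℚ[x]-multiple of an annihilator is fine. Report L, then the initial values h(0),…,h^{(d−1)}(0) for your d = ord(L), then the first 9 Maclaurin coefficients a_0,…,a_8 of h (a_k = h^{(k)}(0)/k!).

L = (56 + 32·x + 32·x^2)·Dx^2 + (12 + 40·x + 48·x^2 + 32·x^3)·Dx^3 + (14 + 8·x + 8·x^2)·Dx^4 + (3 + 10·x + 12·x^2 + 8·x^3)·Dx^5  (order 5).
h: a_k = 0, 0, 0, -2, 3, -12/5, 46/15, -32/7, 103/15, …
ICs: h(0) = 0, h′(0) = 0, h′′(0) = 0, h′′′(0) = -12, h′′′′(0) = 72.

f: a_k = 0, -6, 0, 4, 0, -4/5, 0, 8/105, 0, …
g: a_k = 0, 6, -6, 8, -12, 96/5, -32, 384/7, -96, …
f+g: L₀ = lclm(L_f,L_g), ord ≤ 2+2.
h=∫h₀ ⇒ L = L₀·Dx.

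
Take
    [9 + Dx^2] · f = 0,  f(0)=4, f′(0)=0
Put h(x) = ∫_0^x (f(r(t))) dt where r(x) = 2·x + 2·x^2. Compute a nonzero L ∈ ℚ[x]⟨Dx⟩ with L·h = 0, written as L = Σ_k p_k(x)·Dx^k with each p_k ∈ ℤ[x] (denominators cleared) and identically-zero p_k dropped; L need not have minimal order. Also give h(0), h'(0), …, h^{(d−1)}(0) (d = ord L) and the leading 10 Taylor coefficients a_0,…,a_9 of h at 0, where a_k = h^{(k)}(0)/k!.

f: a_k = 4, 0, -18, 0, 27/2, 0, -81/20, 0, 729/1120, 0, …
h₀=f(r): pull back L_f along r ⇒ L₀.
∫: right-multiply L₀ by Dx.
L = (36 + 216·x + 432·x^2 + 288·x^3)·Dx - 2·Dx^2 + (1 + 2·x)·Dx^3  (order 3).
h: a_k = 0, 4, 0, -24, -36, 144/5, 144, 5184/35, -432/5, -13632/35, …
ICs: h(0) = 0, h′(0) = 4, h′′(0) = 0.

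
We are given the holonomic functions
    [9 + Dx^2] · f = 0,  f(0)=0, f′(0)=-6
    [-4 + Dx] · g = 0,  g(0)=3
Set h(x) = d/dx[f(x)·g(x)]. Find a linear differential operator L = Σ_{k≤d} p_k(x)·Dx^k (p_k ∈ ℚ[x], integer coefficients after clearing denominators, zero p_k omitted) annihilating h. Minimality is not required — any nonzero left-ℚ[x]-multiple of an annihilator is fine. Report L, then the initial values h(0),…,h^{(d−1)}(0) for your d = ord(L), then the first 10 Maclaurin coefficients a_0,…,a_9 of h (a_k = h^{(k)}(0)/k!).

f: a_k = 0, -6, 0, 9, 0, -81/20, 0, 243/280, 0, -243/2240, …
g: a_k = 3, 12, 24, 32, 32, 128/5, 256/15, 1024/105, 512/105, 2048/945, …
Sym-product of L_f,L_g gives L₀ (≤ ord 2).
h₀' ⇒ L via d/dx closure of L₀.
L = 25 - 8·Dx + Dx^2  (order 2).
h: a_k = -18, -144, -351, -336, 237/4, 2574/5, 25481/40, 2108/5, 307359/2240, -61541/2520, …
ICs: h(0) = -18, h′(0) = -144.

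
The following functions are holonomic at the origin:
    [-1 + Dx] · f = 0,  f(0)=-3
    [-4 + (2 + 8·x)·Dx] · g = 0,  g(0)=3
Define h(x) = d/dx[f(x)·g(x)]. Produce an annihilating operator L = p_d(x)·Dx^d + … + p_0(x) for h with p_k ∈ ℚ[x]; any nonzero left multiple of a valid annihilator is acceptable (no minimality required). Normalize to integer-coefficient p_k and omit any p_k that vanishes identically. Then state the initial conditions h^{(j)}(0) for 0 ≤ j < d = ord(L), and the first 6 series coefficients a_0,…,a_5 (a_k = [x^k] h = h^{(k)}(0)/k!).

L = (1 + 24·x + 16·x^2) + (-3 - 16·x - 16·x^2)·Dx  (order 1).
h: a_k = -27, -9, -171/2, 477/2, -7113/8, 130461/40, …
ICs: h(0) = -27.

f: a_k = -3, -3, -3/2, -1/2, -1/8, -1/40, …
g: a_k = 3, 6, -6, 12, -30, 84, …
Sym-product of L_f,L_g gives L₀ (≤ ord 1).
h=h₀': d/dx-closure on L₀ ⇒ L.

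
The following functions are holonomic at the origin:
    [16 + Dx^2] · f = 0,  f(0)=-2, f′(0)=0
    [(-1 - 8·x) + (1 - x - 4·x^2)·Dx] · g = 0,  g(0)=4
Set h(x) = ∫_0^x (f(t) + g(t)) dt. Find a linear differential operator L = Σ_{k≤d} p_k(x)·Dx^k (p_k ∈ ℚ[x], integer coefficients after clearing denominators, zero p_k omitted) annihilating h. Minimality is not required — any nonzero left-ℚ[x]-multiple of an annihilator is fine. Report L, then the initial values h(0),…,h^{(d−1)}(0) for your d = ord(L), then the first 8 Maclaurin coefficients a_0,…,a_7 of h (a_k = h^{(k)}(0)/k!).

f: a_k = -2, 0, 16, 0, -64/3, 0, 512/45, 0, …
g: a_k = 4, 4, 20, 36, 116, 260, 724, 1764, …
L₀ := lclm(L_f,L_g); ord L₀ ≤ 2+1.
Integrate: L := L₀·Dx.
L = (-560 - 4608·x - 1664·x^2 - 6144·x^3 - 10240·x^4 - 16384·x^5)·Dx + (208 - 272·x - 896·x^2 + 1408·x^3 + 1536·x^4 - 6144·x^5 - 8192·x^6)·Dx^2 + (-35 - 288·x - 104·x^2 - 384·x^3 - 640·x^4 - 1024·x^5)·Dx^3 + (13 - 17·x - 56·x^2 + 88·x^3 + 96·x^4 - 384·x^5 - 512·x^6)·Dx^4  (order 4).
h: a_k = 0, 2, 2, 12, 9, 284/15, 130/3, 33092/315, …
ICs: h(0) = 0, h′(0) = 2, h′′(0) = 4, h′′′(0) = 72.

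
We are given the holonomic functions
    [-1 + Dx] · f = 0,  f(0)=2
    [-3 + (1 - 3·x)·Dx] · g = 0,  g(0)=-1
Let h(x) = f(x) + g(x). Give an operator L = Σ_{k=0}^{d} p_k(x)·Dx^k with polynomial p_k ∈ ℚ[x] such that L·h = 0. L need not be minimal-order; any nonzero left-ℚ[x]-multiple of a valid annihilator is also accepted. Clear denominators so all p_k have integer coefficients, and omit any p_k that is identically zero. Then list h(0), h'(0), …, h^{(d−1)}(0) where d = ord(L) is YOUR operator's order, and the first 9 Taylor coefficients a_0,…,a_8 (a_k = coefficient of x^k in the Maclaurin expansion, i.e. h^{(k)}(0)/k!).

f: a_k = 2, 2, 1, 1/3, 1/12, 1/60, 1/360, 1/2520, 1/20160, …
g: a_k = -1, -3, -9, -27, -81, -243, -729, -2187, -6561, …
Sum ⇒ L₀ = lclm(L_f,L_g) in ℚ(x)⟨Dx⟩.
L = (15 + 9·x) + (-17 - 6·x + 9·x^2)·Dx + (2 - 3·x - 9·x^2)·Dx^2  (order 2).
h: a_k = 1, -1, -8, -80/3, -971/12, -14579/60, -262439/360, -5511239/2520, -132269759/20160, …
ICs: h(0) = 1, h′(0) = -1.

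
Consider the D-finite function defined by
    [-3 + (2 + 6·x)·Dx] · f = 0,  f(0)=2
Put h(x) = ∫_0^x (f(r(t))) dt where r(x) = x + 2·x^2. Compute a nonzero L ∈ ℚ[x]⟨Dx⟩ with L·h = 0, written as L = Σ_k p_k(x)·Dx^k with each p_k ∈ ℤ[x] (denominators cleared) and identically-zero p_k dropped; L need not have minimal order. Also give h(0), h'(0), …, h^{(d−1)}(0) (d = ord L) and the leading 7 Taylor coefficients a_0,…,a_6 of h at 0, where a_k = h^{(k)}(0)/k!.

L = (-3 - 12·x)·Dx + (2 + 6·x + 12·x^2)·Dx^2  (order 2).
h: a_k = 0, 2, 3/2, 5/4, -45/32, 63/64, 135/256, …
ICs: h(0) = 0, h′(0) = 2.

f: a_k = 2, 3, -9/4, 27/8, -405/64, 1701/128, -15309/512, …
Substitute x→r, Dx→(1/r')Dx; clear ⇒ L₀.
h=∫h₀ ⇒ L = L₀·Dx.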